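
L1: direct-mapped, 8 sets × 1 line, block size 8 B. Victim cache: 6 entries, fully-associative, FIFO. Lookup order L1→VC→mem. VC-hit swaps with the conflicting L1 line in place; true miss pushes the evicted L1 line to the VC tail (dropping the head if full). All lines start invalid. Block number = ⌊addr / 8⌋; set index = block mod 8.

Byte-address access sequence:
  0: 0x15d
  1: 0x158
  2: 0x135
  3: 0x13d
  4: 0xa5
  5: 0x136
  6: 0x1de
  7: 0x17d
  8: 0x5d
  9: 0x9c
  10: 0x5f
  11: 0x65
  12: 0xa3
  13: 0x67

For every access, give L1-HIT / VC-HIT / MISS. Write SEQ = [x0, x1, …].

SEQ = [MISS, L1-HIT, MISS, MISS, MISS, L1-HIT, MISS, MISS, MISS, MISS, VC-HIT, MISS, VC-HIT, VC-HIT]

  [0] addr=0x15d blk=43 s=3: MISS | VC []
  [1] addr=0x158 blk=43 s=3: L1-HIT | VC []
  [2] addr=0x135 blk=38 s=6: MISS | VC []
  [3] addr=0x13d blk=39 s=7: MISS | VC []
  [4] addr=0xa5 blk=20 s=4: MISS | VC []
  [5] addr=0x136 blk=38 s=6: L1-HIT | VC []
  [6] addr=0x1de blk=59 s=3: MISS | VC [43]
  [7] addr=0x17d blk=47 s=7: MISS | VC [43, 39]
  [8] addr=0x5d blk=11 s=3: MISS | VC [43, 39, 59]
  [9] addr=0x9c blk=19 s=3: MISS | VC [43, 39, 59, 11]
  [10] addr=0x5f blk=11 s=3: VC-HIT | VC [43, 39, 59, 19]
  [11] addr=0x65 blk=12 s=4: MISS | VC [43, 39, 59, 19, 20]
  [12] addr=0xa3 blk=20 s=4: VC-HIT | VC [43, 39, 59, 19, 12]
  [13] addr=0x67 blk=12 s=4: VC-HIT | VC [43, 39, 59, 19, 20]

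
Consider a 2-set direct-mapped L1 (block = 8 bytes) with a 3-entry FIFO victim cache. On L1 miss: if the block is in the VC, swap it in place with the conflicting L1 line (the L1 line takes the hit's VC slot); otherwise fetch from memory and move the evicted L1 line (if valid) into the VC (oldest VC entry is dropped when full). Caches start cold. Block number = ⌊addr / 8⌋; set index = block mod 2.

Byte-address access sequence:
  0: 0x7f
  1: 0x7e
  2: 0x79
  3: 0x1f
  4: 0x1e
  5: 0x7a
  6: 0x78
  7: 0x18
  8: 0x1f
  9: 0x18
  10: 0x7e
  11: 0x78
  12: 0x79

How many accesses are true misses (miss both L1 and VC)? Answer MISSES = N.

MISSES = 2

#0 0x7f→b15/s1 MISS; vc=[]
#1 0x7e→b15/s1 L1-HIT; vc=[]
#2 0x79→b15/s1 L1-HIT; vc=[]
#3 0x1f→b3/s1 MISS; vc=[15]
#4 0x1e→b3/s1 L1-HIT; vc=[15]
#5 0x7a→b15/s1 VC-HIT; vc=[3]
#6 0x78→b15/s1 L1-HIT; vc=[3]
#7 0x18→b3/s1 VC-HIT; vc=[15]
#8 0x1f→b3/s1 L1-HIT; vc=[15]
#9 0x18→b3/s1 L1-HIT; vc=[15]
#10 0x7e→b15/s1 VC-HIT; vc=[3]
#11 0x78→b15/s1 L1-HIT; vc=[3]
#12 0x79→b15/s1 L1-HIT; vc=[3]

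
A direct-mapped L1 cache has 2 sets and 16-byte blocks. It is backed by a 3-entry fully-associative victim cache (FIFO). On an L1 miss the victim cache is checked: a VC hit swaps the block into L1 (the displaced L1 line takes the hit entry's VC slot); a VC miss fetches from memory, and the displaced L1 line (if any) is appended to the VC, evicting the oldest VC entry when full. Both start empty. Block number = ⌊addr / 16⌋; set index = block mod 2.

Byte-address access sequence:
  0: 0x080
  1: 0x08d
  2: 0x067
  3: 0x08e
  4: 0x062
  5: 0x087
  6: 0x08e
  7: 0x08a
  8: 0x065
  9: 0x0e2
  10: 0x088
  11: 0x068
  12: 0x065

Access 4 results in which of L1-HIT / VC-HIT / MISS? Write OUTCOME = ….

OUTCOME = VC-HIT

  [0] addr=0x80 blk=8 s=0: MISS | VC []
  [1] addr=0x8d blk=8 s=0: L1-HIT | VC []
  [2] addr=0x67 blk=6 s=0: MISS | VC [8]
  [3] addr=0x8e blk=8 s=0: VC-HIT | VC [6]
  [4] addr=0x62 blk=6 s=0: VC-HIT | VC [8]
  [5] addr=0x87 blk=8 s=0: VC-HIT | VC [6]
  [6] addr=0x8e blk=8 s=0: L1-HIT | VC [6]
  [7] addr=0x8a blk=8 s=0: L1-HIT | VC [6]
  [8] addr=0x65 blk=6 s=0: VC-HIT | VC [8]
  [9] addr=0xe2 blk=14 s=0: MISS | VC [8, 6]
  [10] addr=0x88 blk=8 s=0: VC-HIT | VC [14, 6]
  [11] addr=0x68 blk=6 s=0: VC-HIT | VC [14, 8]
  [12] addr=0x65 blk=6 s=0: L1-HIT | VC [14, 8]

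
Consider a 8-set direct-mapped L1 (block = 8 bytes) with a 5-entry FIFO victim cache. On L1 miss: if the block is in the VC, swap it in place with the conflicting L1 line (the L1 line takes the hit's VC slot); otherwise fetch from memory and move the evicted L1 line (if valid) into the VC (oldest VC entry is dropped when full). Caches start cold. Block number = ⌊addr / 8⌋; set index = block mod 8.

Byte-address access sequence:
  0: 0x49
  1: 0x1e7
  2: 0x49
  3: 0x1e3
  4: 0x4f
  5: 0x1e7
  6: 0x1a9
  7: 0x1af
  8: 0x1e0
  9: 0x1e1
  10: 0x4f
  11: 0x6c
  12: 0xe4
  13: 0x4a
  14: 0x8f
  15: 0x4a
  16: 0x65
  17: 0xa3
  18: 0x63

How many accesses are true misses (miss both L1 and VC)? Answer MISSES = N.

MISSES = 8

#0 0x49→b9/s1 MISS; vc=[]
#1 0x1e7→b60/s4 MISS; vc=[]
#2 0x49→b9/s1 L1-HIT; vc=[]
#3 0x1e3→b60/s4 L1-HIT; vc=[]
#4 0x4f→b9/s1 L1-HIT; vc=[]
#5 0x1e7→b60/s4 L1-HIT; vc=[]
#6 0x1a9→b53/s5 MISS; vc=[]
#7 0x1af→b53/s5 L1-HIT; vc=[]
#8 0x1e0→b60/s4 L1-HIT; vc=[]
#9 0x1e1→b60/s4 L1-HIT; vc=[]
#10 0x4f→b9/s1 L1-HIT; vc=[]
#11 0x6c→b13/s5 MISS; vc=[53]
#12 0xe4→b28/s4 MISS; vc=[53,60]
#13 0x4a→b9/s1 L1-HIT; vc=[53,60]
#14 0x8f→b17/s1 MISS; vc=[53,60,9]
#15 0x4a→b9/s1 VC-HIT; vc=[53,60,17]
#16 0x65→b12/s4 MISS; vc=[53,60,17,28]
#17 0xa3→b20/s4 MISS; vc=[53,60,17,28,12]
#18 0x63→b12/s4 VC-HIT; vc=[53,60,17,28,20]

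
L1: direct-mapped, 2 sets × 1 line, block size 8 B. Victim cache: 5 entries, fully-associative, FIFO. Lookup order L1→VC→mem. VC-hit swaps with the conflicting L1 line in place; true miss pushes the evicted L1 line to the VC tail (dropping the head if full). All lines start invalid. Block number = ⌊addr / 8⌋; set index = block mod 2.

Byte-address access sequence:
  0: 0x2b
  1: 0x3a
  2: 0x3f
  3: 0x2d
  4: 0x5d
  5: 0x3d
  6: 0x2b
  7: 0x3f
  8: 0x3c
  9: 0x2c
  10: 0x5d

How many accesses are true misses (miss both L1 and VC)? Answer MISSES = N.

MISSES = 3

0: 0x2b (blk 5, set 1) → MISS  vc=[]
1: 0x3a (blk 7, set 1) → MISS  vc=[5]
2: 0x3f (blk 7, set 1) → L1-HIT  vc=[5]
3: 0x2d (blk 5, set 1) → VC-HIT  vc=[7]
4: 0x5d (blk 11, set 1) → MISS  vc=[7, 5]
5: 0x3d (blk 7, set 1) → VC-HIT  vc=[11, 5]
6: 0x2b (blk 5, set 1) → VC-HIT  vc=[11, 7]
7: 0x3f (blk 7, set 1) → VC-HIT  vc=[11, 5]
8: 0x3c (blk 7, set 1) → L1-HIT  vc=[11, 5]
9: 0x2c (blk 5, set 1) → VC-HIT  vc=[11, 7]
10: 0x5d (blk 11, set 1) → VC-HIT  vc=[5, 7]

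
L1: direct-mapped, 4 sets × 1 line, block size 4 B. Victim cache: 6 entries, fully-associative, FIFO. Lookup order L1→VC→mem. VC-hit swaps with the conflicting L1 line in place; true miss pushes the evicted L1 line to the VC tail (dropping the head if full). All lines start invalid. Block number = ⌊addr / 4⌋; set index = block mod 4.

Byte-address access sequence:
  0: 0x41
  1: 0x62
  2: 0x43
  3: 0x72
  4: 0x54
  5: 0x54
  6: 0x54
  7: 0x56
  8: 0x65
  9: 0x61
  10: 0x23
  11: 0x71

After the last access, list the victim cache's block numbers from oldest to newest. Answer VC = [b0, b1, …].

VC = [8, 16, 21, 24]

0: 0x41 (blk 16, set 0) → MISS  vc=[]
1: 0x62 (blk 24, set 0) → MISS  vc=[16]
2: 0x43 (blk 16, set 0) → VC-HIT  vc=[24]
3: 0x72 (blk 28, set 0) → MISS  vc=[24, 16]
4: 0x54 (blk 21, set 1) → MISS  vc=[24, 16]
5: 0x54 (blk 21, set 1) → L1-HIT  vc=[24, 16]
6: 0x54 (blk 21, set 1) → L1-HIT  vc=[24, 16]
7: 0x56 (blk 21, set 1) → L1-HIT  vc=[24, 16]
8: 0x65 (blk 25, set 1) → MISS  vc=[24, 16, 21]
9: 0x61 (blk 24, set 0) → VC-HIT  vc=[28, 16, 21]
10: 0x23 (blk 8, set 0) → MISS  vc=[28, 16, 21, 24]
11: 0x71 (blk 28, set 0) → VC-HIT  vc=[8, 16, 21, 24]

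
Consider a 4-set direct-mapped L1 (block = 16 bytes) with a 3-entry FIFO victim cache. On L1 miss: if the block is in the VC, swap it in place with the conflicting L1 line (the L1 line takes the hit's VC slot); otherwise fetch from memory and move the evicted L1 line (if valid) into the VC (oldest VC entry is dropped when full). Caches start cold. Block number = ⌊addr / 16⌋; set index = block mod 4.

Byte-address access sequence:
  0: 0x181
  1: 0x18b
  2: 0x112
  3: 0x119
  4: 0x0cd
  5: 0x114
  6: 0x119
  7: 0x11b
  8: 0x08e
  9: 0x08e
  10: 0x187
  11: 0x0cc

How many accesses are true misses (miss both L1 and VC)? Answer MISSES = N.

0: 0x181 (blk 24, set 0) → MISS  vc=[]
1: 0x18b (blk 24, set 0) → L1-HIT  vc=[]
2: 0x112 (blk 17, set 1) → MISS  vc=[]
3: 0x119 (blk 17, set 1) → L1-HIT  vc=[]
4: 0xcd (blk 12, set 0) → MISS  vc=[24]
5: 0x114 (blk 17, set 1) → L1-HIT  vc=[24]
6: 0x119 (blk 17, set 1) → L1-HIT  vc=[24]
7: 0x11b (blk 17, set 1) → L1-HIT  vc=[24]
8: 0x8e (blk 8, set 0) → MISS  vc=[24, 12]
9: 0x8e (blk 8, set 0) → L1-HIT  vc=[24, 12]
10: 0x187 (blk 24, set 0) → VC-HIT  vc=[8, 12]
11: 0xcc (blk 12, set 0) → VC-HIT  vc=[8, 24]

MISSES = 4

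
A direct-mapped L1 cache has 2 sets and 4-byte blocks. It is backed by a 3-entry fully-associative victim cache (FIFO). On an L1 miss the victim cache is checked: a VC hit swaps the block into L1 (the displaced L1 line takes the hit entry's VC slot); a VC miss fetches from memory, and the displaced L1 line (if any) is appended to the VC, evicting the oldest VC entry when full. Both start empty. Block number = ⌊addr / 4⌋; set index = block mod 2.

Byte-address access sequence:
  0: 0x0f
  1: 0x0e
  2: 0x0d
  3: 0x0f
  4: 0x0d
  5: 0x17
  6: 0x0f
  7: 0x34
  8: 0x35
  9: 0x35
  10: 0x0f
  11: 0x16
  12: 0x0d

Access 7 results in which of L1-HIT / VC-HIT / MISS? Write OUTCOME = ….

OUTCOME = MISS

#0 0xf→b3/s1 MISS; vc=[]
#1 0xe→b3/s1 L1-HIT; vc=[]
#2 0xd→b3/s1 L1-HIT; vc=[]
#3 0xf→b3/s1 L1-HIT; vc=[]
#4 0xd→b3/s1 L1-HIT; vc=[]
#5 0x17→b5/s1 MISS; vc=[3]
#6 0xf→b3/s1 VC-HIT; vc=[5]
#7 0x34→b13/s1 MISS; vc=[5,3]
#8 0x35→b13/s1 L1-HIT; vc=[5,3]
#9 0x35→b13/s1 L1-HIT; vc=[5,3]
#10 0xf→b3/s1 VC-HIT; vc=[5,13]
#11 0x16→b5/s1 VC-HIT; vc=[3,13]
#12 0xd→b3/s1 VC-HIT; vc=[5,13]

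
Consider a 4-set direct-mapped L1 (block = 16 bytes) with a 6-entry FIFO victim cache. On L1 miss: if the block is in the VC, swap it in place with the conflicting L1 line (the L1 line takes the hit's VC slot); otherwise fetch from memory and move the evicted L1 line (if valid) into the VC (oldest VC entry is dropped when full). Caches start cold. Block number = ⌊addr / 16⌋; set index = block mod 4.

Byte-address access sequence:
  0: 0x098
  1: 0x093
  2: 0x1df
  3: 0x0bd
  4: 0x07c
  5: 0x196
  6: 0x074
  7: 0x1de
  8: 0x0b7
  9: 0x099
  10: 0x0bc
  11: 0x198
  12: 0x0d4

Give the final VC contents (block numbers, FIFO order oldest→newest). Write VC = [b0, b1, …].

VC = [29, 7, 9, 25]

#0 0x98→b9/s1 MISS; vc=[]
#1 0x93→b9/s1 L1-HIT; vc=[]
#2 0x1df→b29/s1 MISS; vc=[9]
#3 0xbd→b11/s3 MISS; vc=[9]
#4 0x7c→b7/s3 MISS; vc=[9,11]
#5 0x196→b25/s1 MISS; vc=[9,11,29]
#6 0x74→b7/s3 L1-HIT; vc=[9,11,29]
#7 0x1de→b29/s1 VC-HIT; vc=[9,11,25]
#8 0xb7→b11/s3 VC-HIT; vc=[9,7,25]
#9 0x99→b9/s1 VC-HIT; vc=[29,7,25]
#10 0xbc→b11/s3 L1-HIT; vc=[29,7,25]
#11 0x198→b25/s1 VC-HIT; vc=[29,7,9]
#12 0xd4→b13/s1 MISS; vc=[29,7,9,25]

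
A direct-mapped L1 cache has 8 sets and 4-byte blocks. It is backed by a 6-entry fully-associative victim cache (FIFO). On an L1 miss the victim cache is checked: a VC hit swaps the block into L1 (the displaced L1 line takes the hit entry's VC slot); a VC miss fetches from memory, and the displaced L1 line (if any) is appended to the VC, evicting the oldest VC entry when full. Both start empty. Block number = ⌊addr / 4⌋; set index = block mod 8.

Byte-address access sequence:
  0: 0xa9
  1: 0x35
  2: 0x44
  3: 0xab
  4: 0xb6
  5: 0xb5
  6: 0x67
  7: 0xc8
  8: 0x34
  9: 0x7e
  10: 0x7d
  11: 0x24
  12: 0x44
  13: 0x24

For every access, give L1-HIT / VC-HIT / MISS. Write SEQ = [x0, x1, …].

0: 0xa9 (blk 42, set 2) → MISS  vc=[]
1: 0x35 (blk 13, set 5) → MISS  vc=[]
2: 0x44 (blk 17, set 1) → MISS  vc=[]
3: 0xab (blk 42, set 2) → L1-HIT  vc=[]
4: 0xb6 (blk 45, set 5) → MISS  vc=[13]
5: 0xb5 (blk 45, set 5) → L1-HIT  vc=[13]
6: 0x67 (blk 25, set 1) → MISS  vc=[13, 17]
7: 0xc8 (blk 50, set 2) → MISS  vc=[13, 17, 42]
8: 0x34 (blk 13, set 5) → VC-HIT  vc=[45, 17, 42]
9: 0x7e (blk 31, set 7) → MISS  vc=[45, 17, 42]
10: 0x7d (blk 31, set 7) → L1-HIT  vc=[45, 17, 42]
11: 0x24 (blk 9, set 1) → MISS  vc=[45, 17, 42, 25]
12: 0x44 (blk 17, set 1) → VC-HIT  vc=[45, 9, 42, 25]
13: 0x24 (blk 9, set 1) → VC-HIT  vc=[45, 17, 42, 25]

SEQ = [MISS, MISS, MISS, L1-HIT, MISS, L1-HIT, MISS, MISS, VC-HIT, MISS, L1-HIT, MISS, VC-HIT, VC-HIT]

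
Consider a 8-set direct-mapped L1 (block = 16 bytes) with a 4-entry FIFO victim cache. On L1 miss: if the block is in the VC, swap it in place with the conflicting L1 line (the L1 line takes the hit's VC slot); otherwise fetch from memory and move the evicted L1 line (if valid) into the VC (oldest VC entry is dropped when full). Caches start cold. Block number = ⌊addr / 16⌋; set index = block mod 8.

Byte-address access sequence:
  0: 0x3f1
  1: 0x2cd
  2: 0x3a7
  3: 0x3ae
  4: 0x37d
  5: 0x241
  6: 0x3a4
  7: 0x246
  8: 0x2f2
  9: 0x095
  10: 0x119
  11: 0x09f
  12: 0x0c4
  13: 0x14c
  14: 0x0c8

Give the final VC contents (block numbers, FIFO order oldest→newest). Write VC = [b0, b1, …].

VC = [55, 17, 36, 20]

  [0] addr=0x3f1 blk=63 s=7: MISS | VC []
  [1] addr=0x2cd blk=44 s=4: MISS | VC []
  [2] addr=0x3a7 blk=58 s=2: MISS | VC []
  [3] addr=0x3ae blk=58 s=2: L1-HIT | VC []
  [4] addr=0x37d blk=55 s=7: MISS | VC [63]
  [5] addr=0x241 blk=36 s=4: MISS | VC [63, 44]
  [6] addr=0x3a4 blk=58 s=2: L1-HIT | VC [63, 44]
  [7] addr=0x246 blk=36 s=4: L1-HIT | VC [63, 44]
  [8] addr=0x2f2 blk=47 s=7: MISS | VC [63, 44, 55]
  [9] addr=0x95 blk=9 s=1: MISS | VC [63, 44, 55]
  [10] addr=0x119 blk=17 s=1: MISS | VC [63, 44, 55, 9]
  [11] addr=0x9f blk=9 s=1: VC-HIT | VC [63, 44, 55, 17]
  [12] addr=0xc4 blk=12 s=4: MISS | VC [44, 55, 17, 36]
  [13] addr=0x14c blk=20 s=4: MISS | VC [55, 17, 36, 12]
  [14] addr=0xc8 blk=12 s=4: VC-HIT | VC [55, 17, 36, 20]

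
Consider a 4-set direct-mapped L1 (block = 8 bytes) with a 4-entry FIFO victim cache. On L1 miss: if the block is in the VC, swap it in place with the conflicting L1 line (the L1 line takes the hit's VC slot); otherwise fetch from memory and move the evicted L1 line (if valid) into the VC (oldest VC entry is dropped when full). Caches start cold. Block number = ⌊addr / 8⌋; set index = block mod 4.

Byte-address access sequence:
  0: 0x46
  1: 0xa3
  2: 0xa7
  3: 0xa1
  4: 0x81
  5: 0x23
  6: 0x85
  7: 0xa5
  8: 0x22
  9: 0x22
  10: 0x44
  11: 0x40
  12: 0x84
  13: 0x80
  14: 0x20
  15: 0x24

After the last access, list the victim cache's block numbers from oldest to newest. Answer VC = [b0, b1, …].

#0 0x46→b8/s0 MISS; vc=[]
#1 0xa3→b20/s0 MISS; vc=[8]
#2 0xa7→b20/s0 L1-HIT; vc=[8]
#3 0xa1→b20/s0 L1-HIT; vc=[8]
#4 0x81→b16/s0 MISS; vc=[8,20]
#5 0x23→b4/s0 MISS; vc=[8,20,16]
#6 0x85→b16/s0 VC-HIT; vc=[8,20,4]
#7 0xa5→b20/s0 VC-HIT; vc=[8,16,4]
#8 0x22→b4/s0 VC-HIT; vc=[8,16,20]
#9 0x22→b4/s0 L1-HIT; vc=[8,16,20]
#10 0x44→b8/s0 VC-HIT; vc=[4,16,20]
#11 0x40→b8/s0 L1-HIT; vc=[4,16,20]
#12 0x84→b16/s0 VC-HIT; vc=[4,8,20]
#13 0x80→b16/s0 L1-HIT; vc=[4,8,20]
#14 0x20→b4/s0 VC-HIT; vc=[16,8,20]
#15 0x24→b4/s0 L1-HIT; vc=[16,8,20]

VC = [16, 8, 20]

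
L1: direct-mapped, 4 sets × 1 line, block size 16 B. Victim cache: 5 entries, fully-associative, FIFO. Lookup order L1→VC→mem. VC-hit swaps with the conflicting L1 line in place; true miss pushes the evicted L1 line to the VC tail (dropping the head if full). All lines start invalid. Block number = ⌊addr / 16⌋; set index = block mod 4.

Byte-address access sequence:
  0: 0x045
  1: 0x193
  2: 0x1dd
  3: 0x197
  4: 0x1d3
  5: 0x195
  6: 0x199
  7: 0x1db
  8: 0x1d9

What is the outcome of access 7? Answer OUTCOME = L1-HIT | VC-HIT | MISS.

OUTCOME = VC-HIT

0: 0x45 (blk 4, set 0) → MISS  vc=[]
1: 0x193 (blk 25, set 1) → MISS  vc=[]
2: 0x1dd (blk 29, set 1) → MISS  vc=[25]
3: 0x197 (blk 25, set 1) → VC-HIT  vc=[29]
4: 0x1d3 (blk 29, set 1) → VC-HIT  vc=[25]
5: 0x195 (blk 25, set 1) → VC-HIT  vc=[29]
6: 0x199 (blk 25, set 1) → L1-HIT  vc=[29]
7: 0x1db (blk 29, set 1) → VC-HIT  vc=[25]
8: 0x1d9 (blk 29, set 1) → L1-HIT  vc=[25]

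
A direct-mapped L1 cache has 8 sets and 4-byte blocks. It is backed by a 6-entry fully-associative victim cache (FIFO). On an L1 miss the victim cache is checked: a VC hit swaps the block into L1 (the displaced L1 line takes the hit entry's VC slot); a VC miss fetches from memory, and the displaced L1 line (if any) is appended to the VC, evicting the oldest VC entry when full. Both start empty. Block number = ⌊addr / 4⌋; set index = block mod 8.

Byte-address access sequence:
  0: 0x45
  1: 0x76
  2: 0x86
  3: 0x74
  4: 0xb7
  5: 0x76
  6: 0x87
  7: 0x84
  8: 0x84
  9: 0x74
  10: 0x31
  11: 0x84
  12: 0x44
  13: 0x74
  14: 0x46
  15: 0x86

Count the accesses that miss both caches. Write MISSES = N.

#0 0x45→b17/s1 MISS; vc=[]
#1 0x76→b29/s5 MISS; vc=[]
#2 0x86→b33/s1 MISS; vc=[17]
#3 0x74→b29/s5 L1-HIT; vc=[17]
#4 0xb7→b45/s5 MISS; vc=[17,29]
#5 0x76→b29/s5 VC-HIT; vc=[17,45]
#6 0x87→b33/s1 L1-HIT; vc=[17,45]
#7 0x84→b33/s1 L1-HIT; vc=[17,45]
#8 0x84→b33/s1 L1-HIT; vc=[17,45]
#9 0x74→b29/s5 L1-HIT; vc=[17,45]
#10 0x31→b12/s4 MISS; vc=[17,45]
#11 0x84→b33/s1 L1-HIT; vc=[17,45]
#12 0x44→b17/s1 VC-HIT; vc=[33,45]
#13 0x74→b29/s5 L1-HIT; vc=[33,45]
#14 0x46→b17/s1 L1-HIT; vc=[33,45]
#15 0x86→b33/s1 VC-HIT; vc=[17,45]

MISSES = 5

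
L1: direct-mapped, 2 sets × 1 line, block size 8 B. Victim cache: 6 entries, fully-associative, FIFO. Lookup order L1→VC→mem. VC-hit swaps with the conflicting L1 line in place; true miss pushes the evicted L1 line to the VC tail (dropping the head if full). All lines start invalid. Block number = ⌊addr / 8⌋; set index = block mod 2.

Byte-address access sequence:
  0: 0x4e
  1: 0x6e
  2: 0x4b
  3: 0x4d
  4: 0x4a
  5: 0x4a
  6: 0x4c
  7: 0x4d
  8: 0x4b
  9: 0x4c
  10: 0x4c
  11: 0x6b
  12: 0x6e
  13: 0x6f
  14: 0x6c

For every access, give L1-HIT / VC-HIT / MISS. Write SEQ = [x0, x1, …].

SEQ = [MISS, MISS, VC-HIT, L1-HIT, L1-HIT, L1-HIT, L1-HIT, L1-HIT, L1-HIT, L1-HIT, L1-HIT, VC-HIT, L1-HIT, L1-HIT, L1-HIT]

#0 0x4e→b9/s1 MISS; vc=[]
#1 0x6e→b13/s1 MISS; vc=[9]
#2 0x4b→b9/s1 VC-HIT; vc=[13]
#3 0x4d→b9/s1 L1-HIT; vc=[13]
#4 0x4a→b9/s1 L1-HIT; vc=[13]
#5 0x4a→b9/s1 L1-HIT; vc=[13]
#6 0x4c→b9/s1 L1-HIT; vc=[13]
#7 0x4d→b9/s1 L1-HIT; vc=[13]
#8 0x4b→b9/s1 L1-HIT; vc=[13]
#9 0x4c→b9/s1 L1-HIT; vc=[13]
#10 0x4c→b9/s1 L1-HIT; vc=[13]
#11 0x6b→b13/s1 VC-HIT; vc=[9]
#12 0x6e→b13/s1 L1-HIT; vc=[9]
#13 0x6f→b13/s1 L1-HIT; vc=[9]
#14 0x6c→b13/s1 L1-HIT; vc=[9]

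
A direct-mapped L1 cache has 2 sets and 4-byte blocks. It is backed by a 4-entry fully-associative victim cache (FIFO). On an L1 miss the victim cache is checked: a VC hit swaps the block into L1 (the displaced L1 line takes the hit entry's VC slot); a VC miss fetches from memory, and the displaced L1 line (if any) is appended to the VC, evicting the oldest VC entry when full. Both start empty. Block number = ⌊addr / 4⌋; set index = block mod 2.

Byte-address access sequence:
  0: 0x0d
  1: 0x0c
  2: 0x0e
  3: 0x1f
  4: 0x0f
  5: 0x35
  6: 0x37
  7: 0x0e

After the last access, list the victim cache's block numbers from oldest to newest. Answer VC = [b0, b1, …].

0: 0xd (blk 3, set 1) → MISS  vc=[]
1: 0xc (blk 3, set 1) → L1-HIT  vc=[]
2: 0xe (blk 3, set 1) → L1-HIT  vc=[]
3: 0x1f (blk 7, set 1) → MISS  vc=[3]
4: 0xf (blk 3, set 1) → VC-HIT  vc=[7]
5: 0x35 (blk 13, set 1) → MISS  vc=[7, 3]
6: 0x37 (blk 13, set 1) → L1-HIT  vc=[7, 3]
7: 0xe (blk 3, set 1) → VC-HIT  vc=[7, 13]

VC = [7, 13]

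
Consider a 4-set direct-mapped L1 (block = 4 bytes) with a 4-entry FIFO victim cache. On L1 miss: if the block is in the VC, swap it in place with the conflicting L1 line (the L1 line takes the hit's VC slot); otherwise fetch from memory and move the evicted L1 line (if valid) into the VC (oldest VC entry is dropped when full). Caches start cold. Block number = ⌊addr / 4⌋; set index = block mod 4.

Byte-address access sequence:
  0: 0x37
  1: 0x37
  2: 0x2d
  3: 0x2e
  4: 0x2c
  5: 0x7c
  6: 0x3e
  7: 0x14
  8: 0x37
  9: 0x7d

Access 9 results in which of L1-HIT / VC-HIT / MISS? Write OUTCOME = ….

0: 0x37 (blk 13, set 1) → MISS  vc=[]
1: 0x37 (blk 13, set 1) → L1-HIT  vc=[]
2: 0x2d (blk 11, set 3) → MISS  vc=[]
3: 0x2e (blk 11, set 3) → L1-HIT  vc=[]
4: 0x2c (blk 11, set 3) → L1-HIT  vc=[]
5: 0x7c (blk 31, set 3) → MISS  vc=[11]
6: 0x3e (blk 15, set 3) → MISS  vc=[11, 31]
7: 0x14 (blk 5, set 1) → MISS  vc=[11, 31, 13]
8: 0x37 (blk 13, set 1) → VC-HIT  vc=[11, 31, 5]
9: 0x7d (blk 31, set 3) → VC-HIT  vc=[11, 15, 5]

OUTCOME = VC-HIT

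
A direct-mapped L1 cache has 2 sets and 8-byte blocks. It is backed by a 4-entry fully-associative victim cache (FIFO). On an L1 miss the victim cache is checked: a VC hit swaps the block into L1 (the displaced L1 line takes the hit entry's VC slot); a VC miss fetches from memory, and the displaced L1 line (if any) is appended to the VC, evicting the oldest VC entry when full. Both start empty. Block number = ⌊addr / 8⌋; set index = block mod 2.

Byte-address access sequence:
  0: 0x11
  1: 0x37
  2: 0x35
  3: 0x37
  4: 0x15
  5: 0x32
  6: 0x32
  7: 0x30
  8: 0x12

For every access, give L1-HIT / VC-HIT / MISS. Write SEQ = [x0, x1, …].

0: 0x11 (blk 2, set 0) → MISS  vc=[]
1: 0x37 (blk 6, set 0) → MISS  vc=[2]
2: 0x35 (blk 6, set 0) → L1-HIT  vc=[2]
3: 0x37 (blk 6, set 0) → L1-HIT  vc=[2]
4: 0x15 (blk 2, set 0) → VC-HIT  vc=[6]
5: 0x32 (blk 6, set 0) → VC-HIT  vc=[2]
6: 0x32 (blk 6, set 0) → L1-HIT  vc=[2]
7: 0x30 (blk 6, set 0) → L1-HIT  vc=[2]
8: 0x12 (blk 2, set 0) → VC-HIT  vc=[6]

SEQ = [MISS, MISS, L1-HIT, L1-HIT, VC-HIT, VC-HIT, L1-HIT, L1-HIT, VC-HIT]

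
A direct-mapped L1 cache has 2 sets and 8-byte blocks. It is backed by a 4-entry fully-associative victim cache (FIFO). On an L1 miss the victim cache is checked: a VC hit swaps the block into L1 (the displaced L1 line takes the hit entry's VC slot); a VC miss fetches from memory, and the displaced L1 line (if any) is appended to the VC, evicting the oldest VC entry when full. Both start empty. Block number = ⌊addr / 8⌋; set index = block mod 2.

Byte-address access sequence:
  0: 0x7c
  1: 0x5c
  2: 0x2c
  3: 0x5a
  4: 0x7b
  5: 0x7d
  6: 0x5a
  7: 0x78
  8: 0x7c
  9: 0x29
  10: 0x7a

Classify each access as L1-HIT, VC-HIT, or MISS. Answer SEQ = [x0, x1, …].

SEQ = [MISS, MISS, MISS, VC-HIT, VC-HIT, L1-HIT, VC-HIT, VC-HIT, L1-HIT, VC-HIT, VC-HIT]

#0 0x7c→b15/s1 MISS; vc=[]
#1 0x5c→b11/s1 MISS; vc=[15]
#2 0x2c→b5/s1 MISS; vc=[15,11]
#3 0x5a→b11/s1 VC-HIT; vc=[15,5]
#4 0x7b→b15/s1 VC-HIT; vc=[11,5]
#5 0x7d→b15/s1 L1-HIT; vc=[11,5]
#6 0x5a→b11/s1 VC-HIT; vc=[15,5]
#7 0x78→b15/s1 VC-HIT; vc=[11,5]
#8 0x7c→b15/s1 L1-HIT; vc=[11,5]
#9 0x29→b5/s1 VC-HIT; vc=[11,15]
#10 0x7a→b15/s1 VC-HIT; vc=[11,5]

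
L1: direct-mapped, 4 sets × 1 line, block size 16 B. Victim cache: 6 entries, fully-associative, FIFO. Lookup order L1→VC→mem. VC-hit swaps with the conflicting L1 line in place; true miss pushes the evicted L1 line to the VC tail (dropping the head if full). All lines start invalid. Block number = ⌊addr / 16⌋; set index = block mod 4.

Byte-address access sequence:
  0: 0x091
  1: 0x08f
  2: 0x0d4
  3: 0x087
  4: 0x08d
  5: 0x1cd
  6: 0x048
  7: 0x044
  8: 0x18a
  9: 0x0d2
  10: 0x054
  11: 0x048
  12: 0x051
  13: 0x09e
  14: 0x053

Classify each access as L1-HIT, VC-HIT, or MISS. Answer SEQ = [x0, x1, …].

SEQ = [MISS, MISS, MISS, L1-HIT, L1-HIT, MISS, MISS, L1-HIT, MISS, L1-HIT, MISS, VC-HIT, L1-HIT, VC-HIT, VC-HIT]

#0 0x91→b9/s1 MISS; vc=[]
#1 0x8f→b8/s0 MISS; vc=[]
#2 0xd4→b13/s1 MISS; vc=[9]
#3 0x87→b8/s0 L1-HIT; vc=[9]
#4 0x8d→b8/s0 L1-HIT; vc=[9]
#5 0x1cd→b28/s0 MISS; vc=[9,8]
#6 0x48→b4/s0 MISS; vc=[9,8,28]
#7 0x44→b4/s0 L1-HIT; vc=[9,8,28]
#8 0x18a→b24/s0 MISS; vc=[9,8,28,4]
#9 0xd2→b13/s1 L1-HIT; vc=[9,8,28,4]
#10 0x54→b5/s1 MISS; vc=[9,8,28,4,13]
#11 0x48→b4/s0 VC-HIT; vc=[9,8,28,24,13]
#12 0x51→b5/s1 L1-HIT; vc=[9,8,28,24,13]
#13 0x9e→b9/s1 VC-HIT; vc=[5,8,28,24,13]
#14 0x53→b5/s1 VC-HIT; vc=[9,8,28,24,13]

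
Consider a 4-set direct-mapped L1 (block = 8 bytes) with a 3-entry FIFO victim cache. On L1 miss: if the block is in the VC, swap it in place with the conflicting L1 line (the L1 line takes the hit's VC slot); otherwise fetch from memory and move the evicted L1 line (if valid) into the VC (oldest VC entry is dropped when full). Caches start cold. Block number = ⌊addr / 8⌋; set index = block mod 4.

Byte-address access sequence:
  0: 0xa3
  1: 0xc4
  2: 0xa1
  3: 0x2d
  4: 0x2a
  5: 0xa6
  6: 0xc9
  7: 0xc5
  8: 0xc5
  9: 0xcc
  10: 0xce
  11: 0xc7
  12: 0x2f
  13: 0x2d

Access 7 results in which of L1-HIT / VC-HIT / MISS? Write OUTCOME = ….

#0 0xa3→b20/s0 MISS; vc=[]
#1 0xc4→b24/s0 MISS; vc=[20]
#2 0xa1→b20/s0 VC-HIT; vc=[24]
#3 0x2d→b5/s1 MISS; vc=[24]
#4 0x2a→b5/s1 L1-HIT; vc=[24]
#5 0xa6→b20/s0 L1-HIT; vc=[24]
#6 0xc9→b25/s1 MISS; vc=[24,5]
#7 0xc5→b24/s0 VC-HIT; vc=[20,5]
#8 0xc5→b24/s0 L1-HIT; vc=[20,5]
#9 0xcc→b25/s1 L1-HIT; vc=[20,5]
#10 0xce→b25/s1 L1-HIT; vc=[20,5]
#11 0xc7→b24/s0 L1-HIT; vc=[20,5]
#12 0x2f→b5/s1 VC-HIT; vc=[20,25]
#13 0x2d→b5/s1 L1-HIT; vc=[20,25]

OUTCOME = VC-HIT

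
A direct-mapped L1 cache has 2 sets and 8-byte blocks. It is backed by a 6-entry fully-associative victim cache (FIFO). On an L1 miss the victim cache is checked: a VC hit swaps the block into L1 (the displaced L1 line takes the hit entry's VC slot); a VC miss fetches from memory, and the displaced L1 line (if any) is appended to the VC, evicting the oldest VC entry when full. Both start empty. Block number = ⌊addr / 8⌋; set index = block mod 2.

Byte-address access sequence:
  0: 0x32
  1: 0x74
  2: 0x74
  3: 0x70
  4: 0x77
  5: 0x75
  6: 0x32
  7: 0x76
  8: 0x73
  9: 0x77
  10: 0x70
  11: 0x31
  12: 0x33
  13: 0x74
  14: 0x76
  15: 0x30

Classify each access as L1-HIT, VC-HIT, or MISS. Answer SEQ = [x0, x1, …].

SEQ = [MISS, MISS, L1-HIT, L1-HIT, L1-HIT, L1-HIT, VC-HIT, VC-HIT, L1-HIT, L1-HIT, L1-HIT, VC-HIT, L1-HIT, VC-HIT, L1-HIT, VC-HIT]

  [0] addr=0x32 blk=6 s=0: MISS | VC []
  [1] addr=0x74 blk=14 s=0: MISS | VC [6]
  [2] addr=0x74 blk=14 s=0: L1-HIT | VC [6]
  [3] addr=0x70 blk=14 s=0: L1-HIT | VC [6]
  [4] addr=0x77 blk=14 s=0: L1-HIT | VC [6]
  [5] addr=0x75 blk=14 s=0: L1-HIT | VC [6]
  [6] addr=0x32 blk=6 s=0: VC-HIT | VC [14]
  [7] addr=0x76 blk=14 s=0: VC-HIT | VC [6]
  [8] addr=0x73 blk=14 s=0: L1-HIT | VC [6]
  [9] addr=0x77 blk=14 s=0: L1-HIT | VC [6]
  [10] addr=0x70 blk=14 s=0: L1-HIT | VC [6]
  [11] addr=0x31 blk=6 s=0: VC-HIT | VC [14]
  [12] addr=0x33 blk=6 s=0: L1-HIT | VC [14]
  [13] addr=0x74 blk=14 s=0: VC-HIT | VC [6]
  [14] addr=0x76 blk=14 s=0: L1-HIT | VC [6]
  [15] addr=0x30 blk=6 s=0: VC-HIT | VC [14]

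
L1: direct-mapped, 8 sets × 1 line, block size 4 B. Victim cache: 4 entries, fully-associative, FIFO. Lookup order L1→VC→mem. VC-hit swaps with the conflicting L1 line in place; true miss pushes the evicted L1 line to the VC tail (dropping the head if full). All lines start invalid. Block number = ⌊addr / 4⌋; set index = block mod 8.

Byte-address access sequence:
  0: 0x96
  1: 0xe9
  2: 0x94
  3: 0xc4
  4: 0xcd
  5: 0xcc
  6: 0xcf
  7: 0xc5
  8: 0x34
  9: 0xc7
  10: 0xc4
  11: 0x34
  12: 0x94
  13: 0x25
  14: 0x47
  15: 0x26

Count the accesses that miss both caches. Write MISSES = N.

#0 0x96→b37/s5 MISS; vc=[]
#1 0xe9→b58/s2 MISS; vc=[]
#2 0x94→b37/s5 L1-HIT; vc=[]
#3 0xc4→b49/s1 MISS; vc=[]
#4 0xcd→b51/s3 MISS; vc=[]
#5 0xcc→b51/s3 L1-HIT; vc=[]
#6 0xcf→b51/s3 L1-HIT; vc=[]
#7 0xc5→b49/s1 L1-HIT; vc=[]
#8 0x34→b13/s5 MISS; vc=[37]
#9 0xc7→b49/s1 L1-HIT; vc=[37]
#10 0xc4→b49/s1 L1-HIT; vc=[37]
#11 0x34→b13/s5 L1-HIT; vc=[37]
#12 0x94→b37/s5 VC-HIT; vc=[13]
#13 0x25→b9/s1 MISS; vc=[13,49]
#14 0x47→b17/s1 MISS; vc=[13,49,9]
#15 0x26→b9/s1 VC-HIT; vc=[13,49,17]

MISSES = 7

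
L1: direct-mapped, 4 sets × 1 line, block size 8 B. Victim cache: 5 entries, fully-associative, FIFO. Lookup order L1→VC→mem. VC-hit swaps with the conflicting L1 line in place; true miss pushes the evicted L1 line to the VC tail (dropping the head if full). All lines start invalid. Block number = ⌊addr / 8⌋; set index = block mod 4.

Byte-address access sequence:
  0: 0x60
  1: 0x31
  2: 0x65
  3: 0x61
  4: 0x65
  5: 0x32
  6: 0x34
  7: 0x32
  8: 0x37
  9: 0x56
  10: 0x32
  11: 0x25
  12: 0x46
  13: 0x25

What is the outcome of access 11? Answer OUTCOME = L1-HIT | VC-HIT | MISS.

#0 0x60→b12/s0 MISS; vc=[]
#1 0x31→b6/s2 MISS; vc=[]
#2 0x65→b12/s0 L1-HIT; vc=[]
#3 0x61→b12/s0 L1-HIT; vc=[]
#4 0x65→b12/s0 L1-HIT; vc=[]
#5 0x32→b6/s2 L1-HIT; vc=[]
#6 0x34→b6/s2 L1-HIT; vc=[]
#7 0x32→b6/s2 L1-HIT; vc=[]
#8 0x37→b6/s2 L1-HIT; vc=[]
#9 0x56→b10/s2 MISS; vc=[6]
#10 0x32→b6/s2 VC-HIT; vc=[10]
#11 0x25→b4/s0 MISS; vc=[10,12]
#12 0x46→b8/s0 MISS; vc=[10,12,4]
#13 0x25→b4/s0 VC-HIT; vc=[10,12,8]

OUTCOME = MISS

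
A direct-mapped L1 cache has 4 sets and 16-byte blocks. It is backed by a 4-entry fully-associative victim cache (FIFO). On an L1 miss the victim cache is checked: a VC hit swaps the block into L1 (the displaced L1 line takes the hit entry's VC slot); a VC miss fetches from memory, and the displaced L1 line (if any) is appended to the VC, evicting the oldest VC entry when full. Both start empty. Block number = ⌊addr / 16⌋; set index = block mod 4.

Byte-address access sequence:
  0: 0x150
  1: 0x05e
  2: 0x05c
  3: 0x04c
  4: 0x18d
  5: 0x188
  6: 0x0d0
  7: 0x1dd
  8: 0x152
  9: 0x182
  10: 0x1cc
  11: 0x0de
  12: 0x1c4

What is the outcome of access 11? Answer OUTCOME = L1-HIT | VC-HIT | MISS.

#0 0x150→b21/s1 MISS; vc=[]
#1 0x5e→b5/s1 MISS; vc=[21]
#2 0x5c→b5/s1 L1-HIT; vc=[21]
#3 0x4c→b4/s0 MISS; vc=[21]
#4 0x18d→b24/s0 MISS; vc=[21,4]
#5 0x188→b24/s0 L1-HIT; vc=[21,4]
#6 0xd0→b13/s1 MISS; vc=[21,4,5]
#7 0x1dd→b29/s1 MISS; vc=[21,4,5,13]
#8 0x152→b21/s1 VC-HIT; vc=[29,4,5,13]
#9 0x182→b24/s0 L1-HIT; vc=[29,4,5,13]
#10 0x1cc→b28/s0 MISS; vc=[4,5,13,24]
#11 0xde→b13/s1 VC-HIT; vc=[4,5,21,24]
#12 0x1c4→b28/s0 L1-HIT; vc=[4,5,21,24]

OUTCOME = VC-HIT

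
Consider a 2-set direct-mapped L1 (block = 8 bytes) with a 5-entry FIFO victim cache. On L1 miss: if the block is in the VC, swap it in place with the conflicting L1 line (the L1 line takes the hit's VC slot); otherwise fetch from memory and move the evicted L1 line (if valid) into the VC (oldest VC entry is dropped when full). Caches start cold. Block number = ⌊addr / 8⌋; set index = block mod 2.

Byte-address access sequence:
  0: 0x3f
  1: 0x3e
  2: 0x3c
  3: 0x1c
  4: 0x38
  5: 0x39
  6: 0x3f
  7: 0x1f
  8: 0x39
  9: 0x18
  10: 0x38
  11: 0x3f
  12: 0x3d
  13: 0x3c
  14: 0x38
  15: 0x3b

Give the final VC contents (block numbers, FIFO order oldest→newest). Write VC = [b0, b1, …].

0: 0x3f (blk 7, set 1) → MISS  vc=[]
1: 0x3e (blk 7, set 1) → L1-HIT  vc=[]
2: 0x3c (blk 7, set 1) → L1-HIT  vc=[]
3: 0x1c (blk 3, set 1) → MISS  vc=[7]
4: 0x38 (blk 7, set 1) → VC-HIT  vc=[3]
5: 0x39 (blk 7, set 1) → L1-HIT  vc=[3]
6: 0x3f (blk 7, set 1) → L1-HIT  vc=[3]
7: 0x1f (blk 3, set 1) → VC-HIT  vc=[7]
8: 0x39 (blk 7, set 1) → VC-HIT  vc=[3]
9: 0x18 (blk 3, set 1) → VC-HIT  vc=[7]
10: 0x38 (blk 7, set 1) → VC-HIT  vc=[3]
11: 0x3f (blk 7, set 1) → L1-HIT  vc=[3]
12: 0x3d (blk 7, set 1) → L1-HIT  vc=[3]
13: 0x3c (blk 7, set 1) → L1-HIT  vc=[3]
14: 0x38 (blk 7, set 1) → L1-HIT  vc=[3]
15: 0x3b (blk 7, set 1) → L1-HIT  vc=[3]

VC = [3]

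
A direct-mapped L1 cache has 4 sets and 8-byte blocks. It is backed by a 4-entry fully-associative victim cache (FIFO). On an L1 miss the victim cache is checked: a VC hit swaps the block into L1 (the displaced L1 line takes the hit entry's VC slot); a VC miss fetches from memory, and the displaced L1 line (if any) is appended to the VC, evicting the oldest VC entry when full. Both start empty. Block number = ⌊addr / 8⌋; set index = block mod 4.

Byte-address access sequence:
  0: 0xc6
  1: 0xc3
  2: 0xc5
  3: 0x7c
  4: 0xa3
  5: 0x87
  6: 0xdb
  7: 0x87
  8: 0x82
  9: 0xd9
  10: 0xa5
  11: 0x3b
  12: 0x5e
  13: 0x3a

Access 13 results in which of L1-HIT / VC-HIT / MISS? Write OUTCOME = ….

OUTCOME = VC-HIT

0: 0xc6 (blk 24, set 0) → MISS  vc=[]
1: 0xc3 (blk 24, set 0) → L1-HIT  vc=[]
2: 0xc5 (blk 24, set 0) → L1-HIT  vc=[]
3: 0x7c (blk 15, set 3) → MISS  vc=[]
4: 0xa3 (blk 20, set 0) → MISS  vc=[24]
5: 0x87 (blk 16, set 0) → MISS  vc=[24, 20]
6: 0xdb (blk 27, set 3) → MISS  vc=[24, 20, 15]
7: 0x87 (blk 16, set 0) → L1-HIT  vc=[24, 20, 15]
8: 0x82 (blk 16, set 0) → L1-HIT  vc=[24, 20, 15]
9: 0xd9 (blk 27, set 3) → L1-HIT  vc=[24, 20, 15]
10: 0xa5 (blk 20, set 0) → VC-HIT  vc=[24, 16, 15]
11: 0x3b (blk 7, set 3) → MISS  vc=[24, 16, 15, 27]
12: 0x5e (blk 11, set 3) → MISS  vc=[16, 15, 27, 7]
13: 0x3a (blk 7, set 3) → VC-HIT  vc=[16, 15, 27, 11]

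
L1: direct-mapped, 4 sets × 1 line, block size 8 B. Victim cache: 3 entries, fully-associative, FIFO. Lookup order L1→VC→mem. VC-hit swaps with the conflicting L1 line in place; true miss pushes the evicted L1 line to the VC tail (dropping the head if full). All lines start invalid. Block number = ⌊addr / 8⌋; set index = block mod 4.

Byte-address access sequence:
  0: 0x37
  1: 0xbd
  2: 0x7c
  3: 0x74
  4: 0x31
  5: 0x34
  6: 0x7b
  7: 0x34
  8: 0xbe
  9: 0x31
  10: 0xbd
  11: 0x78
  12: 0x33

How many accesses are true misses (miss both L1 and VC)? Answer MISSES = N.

#0 0x37→b6/s2 MISS; vc=[]
#1 0xbd→b23/s3 MISS; vc=[]
#2 0x7c→b15/s3 MISS; vc=[23]
#3 0x74→b14/s2 MISS; vc=[23,6]
#4 0x31→b6/s2 VC-HIT; vc=[23,14]
#5 0x34→b6/s2 L1-HIT; vc=[23,14]
#6 0x7b→b15/s3 L1-HIT; vc=[23,14]
#7 0x34→b6/s2 L1-HIT; vc=[23,14]
#8 0xbe→b23/s3 VC-HIT; vc=[15,14]
#9 0x31→b6/s2 L1-HIT; vc=[15,14]
#10 0xbd→b23/s3 L1-HIT; vc=[15,14]
#11 0x78→b15/s3 VC-HIT; vc=[23,14]
#12 0x33→b6/s2 L1-HIT; vc=[23,14]

MISSES = 4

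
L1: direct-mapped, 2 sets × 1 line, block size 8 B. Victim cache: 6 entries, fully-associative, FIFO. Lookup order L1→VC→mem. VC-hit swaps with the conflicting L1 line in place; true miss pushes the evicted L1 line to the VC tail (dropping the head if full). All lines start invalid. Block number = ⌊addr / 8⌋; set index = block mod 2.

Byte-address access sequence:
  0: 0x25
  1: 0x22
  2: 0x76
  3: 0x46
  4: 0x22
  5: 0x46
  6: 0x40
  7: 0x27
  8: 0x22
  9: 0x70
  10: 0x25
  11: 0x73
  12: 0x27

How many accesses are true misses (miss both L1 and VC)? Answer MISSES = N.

MISSES = 3

  [0] addr=0x25 blk=4 s=0: MISS | VC []
  [1] addr=0x22 blk=4 s=0: L1-HIT | VC []
  [2] addr=0x76 blk=14 s=0: MISS | VC [4]
  [3] addr=0x46 blk=8 s=0: MISS | VC [4, 14]
  [4] addr=0x22 blk=4 s=0: VC-HIT | VC [8, 14]
  [5] addr=0x46 blk=8 s=0: VC-HIT | VC [4, 14]
  [6] addr=0x40 blk=8 s=0: L1-HIT | VC [4, 14]
  [7] addr=0x27 blk=4 s=0: VC-HIT | VC [8, 14]
  [8] addr=0x22 blk=4 s=0: L1-HIT | VC [8, 14]
  [9] addr=0x70 blk=14 s=0: VC-HIT | VC [8, 4]
  [10] addr=0x25 blk=4 s=0: VC-HIT | VC [8, 14]
  [11] addr=0x73 blk=14 s=0: VC-HIT | VC [8, 4]
  [12] addr=0x27 blk=4 s=0: VC-HIT | VC [8, 14]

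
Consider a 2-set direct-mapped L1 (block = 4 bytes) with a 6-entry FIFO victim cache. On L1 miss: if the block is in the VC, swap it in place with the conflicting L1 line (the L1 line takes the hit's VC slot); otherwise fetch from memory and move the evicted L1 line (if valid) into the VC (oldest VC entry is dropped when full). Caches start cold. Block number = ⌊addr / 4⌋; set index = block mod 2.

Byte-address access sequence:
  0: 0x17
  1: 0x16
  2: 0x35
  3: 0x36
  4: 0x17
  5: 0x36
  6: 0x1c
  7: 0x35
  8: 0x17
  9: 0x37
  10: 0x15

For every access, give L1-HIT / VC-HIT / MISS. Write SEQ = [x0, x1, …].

SEQ = [MISS, L1-HIT, MISS, L1-HIT, VC-HIT, VC-HIT, MISS, VC-HIT, VC-HIT, VC-HIT, VC-HIT]

  [0] addr=0x17 blk=5 s=1: MISS | VC []
  [1] addr=0x16 blk=5 s=1: L1-HIT | VC []
  [2] addr=0x35 blk=13 s=1: MISS | VC [5]
  [3] addr=0x36 blk=13 s=1: L1-HIT | VC [5]
  [4] addr=0x17 blk=5 s=1: VC-HIT | VC [13]
  [5] addr=0x36 blk=13 s=1: VC-HIT | VC [5]
  [6] addr=0x1c blk=7 s=1: MISS | VC [5, 13]
  [7] addr=0x35 blk=13 s=1: VC-HIT | VC [5, 7]
  [8] addr=0x17 blk=5 s=1: VC-HIT | VC [13, 7]
  [9] addr=0x37 blk=13 s=1: VC-HIT | VC [5, 7]
  [10] addr=0x15 blk=5 s=1: VC-HIT | VC [13, 7]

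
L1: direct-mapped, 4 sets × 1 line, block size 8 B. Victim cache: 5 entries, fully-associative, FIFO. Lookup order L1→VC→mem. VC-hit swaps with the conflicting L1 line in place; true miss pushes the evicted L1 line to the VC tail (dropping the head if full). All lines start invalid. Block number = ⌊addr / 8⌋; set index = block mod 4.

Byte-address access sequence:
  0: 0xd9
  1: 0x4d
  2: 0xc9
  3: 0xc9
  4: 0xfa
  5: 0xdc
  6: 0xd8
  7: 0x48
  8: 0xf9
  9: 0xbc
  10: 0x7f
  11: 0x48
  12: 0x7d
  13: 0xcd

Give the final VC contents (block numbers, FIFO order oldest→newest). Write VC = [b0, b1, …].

VC = [9, 27, 31, 23]

  [0] addr=0xd9 blk=27 s=3: MISS | VC []
  [1] addr=0x4d blk=9 s=1: MISS | VC []
  [2] addr=0xc9 blk=25 s=1: MISS | VC [9]
  [3] addr=0xc9 blk=25 s=1: L1-HIT | VC [9]
  [4] addr=0xfa blk=31 s=3: MISS | VC [9, 27]
  [5] addr=0xdc blk=27 s=3: VC-HIT | VC [9, 31]
  [6] addr=0xd8 blk=27 s=3: L1-HIT | VC [9, 31]
  [7] addr=0x48 blk=9 s=1: VC-HIT | VC [25, 31]
  [8] addr=0xf9 blk=31 s=3: VC-HIT | VC [25, 27]
  [9] addr=0xbc blk=23 s=3: MISS | VC [25, 27, 31]
  [10] addr=0x7f blk=15 s=3: MISS | VC [25, 27, 31, 23]
  [11] addr=0x48 blk=9 s=1: L1-HIT | VC [25, 27, 31, 23]
  [12] addr=0x7d blk=15 s=3: L1-HIT | VC [25, 27, 31, 23]
  [13] addr=0xcd blk=25 s=1: VC-HIT | VC [9, 27, 31, 23]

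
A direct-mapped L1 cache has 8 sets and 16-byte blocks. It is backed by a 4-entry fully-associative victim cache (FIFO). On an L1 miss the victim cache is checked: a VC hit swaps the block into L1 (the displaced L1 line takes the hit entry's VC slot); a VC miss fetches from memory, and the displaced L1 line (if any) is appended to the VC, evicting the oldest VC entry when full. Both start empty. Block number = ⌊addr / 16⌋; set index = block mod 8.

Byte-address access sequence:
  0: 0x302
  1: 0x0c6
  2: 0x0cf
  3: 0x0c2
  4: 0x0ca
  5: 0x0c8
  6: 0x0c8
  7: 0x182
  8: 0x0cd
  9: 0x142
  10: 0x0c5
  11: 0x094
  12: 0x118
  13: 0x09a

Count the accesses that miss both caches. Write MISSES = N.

MISSES = 6

0: 0x302 (blk 48, set 0) → MISS  vc=[]
1: 0xc6 (blk 12, set 4) → MISS  vc=[]
2: 0xcf (blk 12, set 4) → L1-HIT  vc=[]
3: 0xc2 (blk 12, set 4) → L1-HIT  vc=[]
4: 0xca (blk 12, set 4) → L1-HIT  vc=[]
5: 0xc8 (blk 12, set 4) → L1-HIT  vc=[]
6: 0xc8 (blk 12, set 4) → L1-HIT  vc=[]
7: 0x182 (blk 24, set 0) → MISS  vc=[48]
8: 0xcd (blk 12, set 4) → L1-HIT  vc=[48]
9: 0x142 (blk 20, set 4) → MISS  vc=[48, 12]
10: 0xc5 (blk 12, set 4) → VC-HIT  vc=[48, 20]
11: 0x94 (blk 9, set 1) → MISS  vc=[48, 20]
12: 0x118 (blk 17, set 1) → MISS  vc=[48, 20, 9]
13: 0x9a (blk 9, set 1) → VC-HIT  vc=[48, 20, 17]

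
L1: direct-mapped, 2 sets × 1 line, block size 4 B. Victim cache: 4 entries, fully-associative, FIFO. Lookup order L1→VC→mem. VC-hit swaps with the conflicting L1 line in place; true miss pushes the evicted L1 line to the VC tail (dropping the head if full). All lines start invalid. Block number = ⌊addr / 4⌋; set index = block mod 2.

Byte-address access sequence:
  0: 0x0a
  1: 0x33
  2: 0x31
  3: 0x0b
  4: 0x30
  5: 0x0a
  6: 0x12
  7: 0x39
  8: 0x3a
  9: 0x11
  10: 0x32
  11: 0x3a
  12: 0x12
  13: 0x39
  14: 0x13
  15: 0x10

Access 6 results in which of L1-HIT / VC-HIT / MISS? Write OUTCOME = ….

OUTCOME = MISS

  [0] addr=0xa blk=2 s=0: MISS | VC []
  [1] addr=0x33 blk=12 s=0: MISS | VC [2]
  [2] addr=0x31 blk=12 s=0: L1-HIT | VC [2]
  [3] addr=0xb blk=2 s=0: VC-HIT | VC [12]
  [4] addr=0x30 blk=12 s=0: VC-HIT | VC [2]
  [5] addr=0xa blk=2 s=0: VC-HIT | VC [12]
  [6] addr=0x12 blk=4 s=0: MISS | VC [12, 2]
  [7] addr=0x39 blk=14 s=0: MISS | VC [12, 2, 4]
  [8] addr=0x3a blk=14 s=0: L1-HIT | VC [12, 2, 4]
  [9] addr=0x11 blk=4 s=0: VC-HIT | VC [12, 2, 14]
  [10] addr=0x32 blk=12 s=0: VC-HIT | VC [4, 2, 14]
  [11] addr=0x3a blk=14 s=0: VC-HIT | VC [4, 2, 12]
  [12] addr=0x12 blk=4 s=0: VC-HIT | VC [14, 2, 12]
  [13] addr=0x39 blk=14 s=0: VC-HIT | VC [4, 2, 12]
  [14] addr=0x13 blk=4 s=0: VC-HIT | VC [14, 2, 12]
  [15] addr=0x10 blk=4 s=0: L1-HIT | VC [14, 2, 12]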